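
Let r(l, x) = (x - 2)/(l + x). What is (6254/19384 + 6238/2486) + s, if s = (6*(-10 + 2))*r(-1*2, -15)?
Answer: -544147279/12047156 ≈ -45.168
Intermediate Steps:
r(l, x) = (-2 + x)/(l + x)
s = -48 (s = (6*(-10 + 2))*((-2 - 15)/(-1*2 - 15)) = (6*(-8))*(-17/(-2 - 15)) = -48*(-17)/(-17) = -(-48)*(-17)/17 = -48*1 = -48)
(6254/19384 + 6238/2486) + s = (6254/19384 + 6238/2486) - 48 = (6254*(1/19384) + 6238*(1/2486)) - 48 = (3127/9692 + 3119/1243) - 48 = 34116209/12047156 - 48 = -544147279/12047156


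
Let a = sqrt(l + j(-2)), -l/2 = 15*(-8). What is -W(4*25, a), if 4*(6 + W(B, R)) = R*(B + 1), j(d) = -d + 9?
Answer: 6 - 101*sqrt(251)/4 ≈ -394.04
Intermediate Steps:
j(d) = 9 - d
l = 240 (l = -30*(-8) = -2*(-120) = 240)
a = sqrt(251) (a = sqrt(240 + (9 - 1*(-2))) = sqrt(240 + (9 + 2)) = sqrt(240 + 11) = sqrt(251) ≈ 15.843)
W(B, R) = -6 + R*(1 + B)/4 (W(B, R) = -6 + (R*(B + 1))/4 = -6 + (R*(1 + B))/4 = -6 + R*(1 + B)/4)
-W(4*25, a) = -(-6 + sqrt(251)/4 + (4*25)*sqrt(251)/4) = -(-6 + sqrt(251)/4 + (1/4)*100*sqrt(251)) = -(-6 + sqrt(251)/4 + 25*sqrt(251)) = -(-6 + 101*sqrt(251)/4) = 6 - 101*sqrt(251)/4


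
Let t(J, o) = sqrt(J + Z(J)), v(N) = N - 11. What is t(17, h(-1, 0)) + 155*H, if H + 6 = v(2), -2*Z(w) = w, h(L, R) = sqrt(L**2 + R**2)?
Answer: -2325 + sqrt(34)/2 ≈ -2322.1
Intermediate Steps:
v(N) = -11 + N
Z(w) = -w/2
H = -15 (H = -6 + (-11 + 2) = -6 - 9 = -15)
t(J, o) = sqrt(2)*sqrt(J)/2 (t(J, o) = sqrt(J - J/2) = sqrt(J/2) = sqrt(2)*sqrt(J)/2)
t(17, h(-1, 0)) + 155*H = sqrt(2)*sqrt(17)/2 + 155*(-15) = sqrt(34)/2 - 2325 = -2325 + sqrt(34)/2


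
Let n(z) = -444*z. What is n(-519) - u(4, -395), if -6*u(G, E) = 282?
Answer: 230483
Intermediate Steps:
u(G, E) = -47 (u(G, E) = -⅙*282 = -47)
n(-519) - u(4, -395) = -444*(-519) - 1*(-47) = 230436 + 47 = 230483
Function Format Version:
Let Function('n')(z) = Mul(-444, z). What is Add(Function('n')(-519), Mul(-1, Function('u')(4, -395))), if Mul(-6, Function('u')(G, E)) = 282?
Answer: 230483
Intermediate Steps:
Function('u')(G, E) = -47 (Function('u')(G, E) = Mul(Rational(-1, 6), 282) = -47)
Add(Function('n')(-519), Mul(-1, Function('u')(4, -395))) = Add(Mul(-444, -519), Mul(-1, -47)) = Add(230436, 47) = 230483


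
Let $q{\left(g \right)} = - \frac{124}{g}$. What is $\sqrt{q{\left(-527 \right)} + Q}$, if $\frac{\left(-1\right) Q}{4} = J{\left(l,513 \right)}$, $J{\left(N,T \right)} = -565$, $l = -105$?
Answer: $\frac{2 \sqrt{163302}}{17} \approx 47.542$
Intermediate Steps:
$Q = 2260$ ($Q = \left(-4\right) \left(-565\right) = 2260$)
$\sqrt{q{\left(-527 \right)} + Q} = \sqrt{- \frac{124}{-527} + 2260} = \sqrt{\left(-124\right) \left(- \frac{1}{527}\right) + 2260} = \sqrt{\frac{4}{17} + 2260} = \sqrt{\frac{38424}{17}} = \frac{2 \sqrt{163302}}{17}$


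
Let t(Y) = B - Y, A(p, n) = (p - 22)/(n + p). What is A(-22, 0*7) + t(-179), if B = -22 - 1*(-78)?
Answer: 237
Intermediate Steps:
B = 56 (B = -22 + 78 = 56)
A(p, n) = (-22 + p)/(n + p)
t(Y) = 56 - Y
A(-22, 0*7) + t(-179) = (-22 - 22)/(0*7 - 22) + (56 - 1*(-179)) = -44/(0 - 22) + (56 + 179) = -44/(-22) + 235 = -1/22*(-44) + 235 = 2 + 235 = 237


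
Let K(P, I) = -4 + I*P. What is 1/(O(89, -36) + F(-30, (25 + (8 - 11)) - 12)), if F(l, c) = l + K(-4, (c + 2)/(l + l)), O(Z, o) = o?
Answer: -5/346 ≈ -0.014451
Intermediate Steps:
F(l, c) = -4 + l - 2*(2 + c)/l (F(l, c) = l + (-4 + ((c + 2)/(l + l))*(-4)) = l + (-4 + ((2 + c)/((2*l)))*(-4)) = l + (-4 + ((2 + c)*(1/(2*l)))*(-4)) = l + (-4 + ((2 + c)/(2*l))*(-4)) = l + (-4 - 2*(2 + c)/l) = -4 + l - 2*(2 + c)/l)
1/(O(89, -36) + F(-30, (25 + (8 - 11)) - 12)) = 1/(-36 + (-4 - 2*((25 + (8 - 11)) - 12) - 30*(-4 - 30))/(-30)) = 1/(-36 - (-4 - 2*((25 - 3) - 12) - 30*(-34))/30) = 1/(-36 - (-4 - 2*(22 - 12) + 1020)/30) = 1/(-36 - (-4 - 2*10 + 1020)/30) = 1/(-36 - (-4 - 20 + 1020)/30) = 1/(-36 - 1/30*996) = 1/(-36 - 166/5) = 1/(-346/5) = -5/346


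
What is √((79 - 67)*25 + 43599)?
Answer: √43899 ≈ 209.52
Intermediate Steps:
√((79 - 67)*25 + 43599) = √(12*25 + 43599) = √(300 + 43599) = √43899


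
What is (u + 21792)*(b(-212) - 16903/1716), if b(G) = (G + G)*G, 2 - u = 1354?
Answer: 788119924550/429 ≈ 1.8371e+9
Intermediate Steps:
u = -1352 (u = 2 - 1*1354 = 2 - 1354 = -1352)
b(G) = 2*G² (b(G) = (2*G)*G = 2*G²)
(u + 21792)*(b(-212) - 16903/1716) = (-1352 + 21792)*(2*(-212)² - 16903/1716) = 20440*(2*44944 - 16903*1/1716) = 20440*(89888 - 16903/1716) = 20440*(154230905/1716) = 788119924550/429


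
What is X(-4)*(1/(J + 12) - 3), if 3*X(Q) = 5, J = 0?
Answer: -175/36 ≈ -4.8611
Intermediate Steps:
X(Q) = 5/3 (X(Q) = (1/3)*5 = 5/3)
X(-4)*(1/(J + 12) - 3) = 5*(1/(0 + 12) - 3)/3 = 5*(1/12 - 3)/3 = (5/3)*(-35/12) = -175/36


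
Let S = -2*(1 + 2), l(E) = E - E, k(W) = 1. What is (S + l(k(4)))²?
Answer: 36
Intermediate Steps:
l(E) = 0
S = -6 (S = -2*3 = -6)
(S + l(k(4)))² = (-6 + 0)² = (-6)² = 36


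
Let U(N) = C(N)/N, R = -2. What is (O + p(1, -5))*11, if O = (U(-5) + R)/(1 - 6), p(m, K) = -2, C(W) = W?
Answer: -99/5 ≈ -19.800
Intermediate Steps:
U(N) = 1 (U(N) = N/N = 1)
O = ⅕ (O = (1 - 2)/(1 - 6) = -1/(-5) = -1*(-⅕) = ⅕ ≈ 0.20000)
(O + p(1, -5))*11 = (⅕ - 2)*11 = -9/5*11 = -99/5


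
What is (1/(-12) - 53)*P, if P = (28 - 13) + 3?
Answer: -1911/2 ≈ -955.50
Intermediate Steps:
P = 18 (P = 15 + 3 = 18)
(1/(-12) - 53)*P = (1/(-12) - 53)*18 = (-1/12 - 53)*18 = -637/12*18 = -1911/2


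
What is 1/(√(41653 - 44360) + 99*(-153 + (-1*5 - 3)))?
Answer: -15939/254054428 - I*√2707/254054428 ≈ -6.2739e-5 - 2.0479e-7*I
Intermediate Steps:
1/(√(41653 - 44360) + 99*(-153 + (-1*5 - 3))) = 1/(√(-2707) + 99*(-153 + (-5 - 3))) = 1/(I*√2707 + 99*(-153 - 8)) = 1/(I*√2707 + 99*(-161)) = 1/(I*√2707 - 15939) = 1/(-15939 + I*√2707)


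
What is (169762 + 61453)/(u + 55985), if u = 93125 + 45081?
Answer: 231215/194191 ≈ 1.1907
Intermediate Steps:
u = 138206
(169762 + 61453)/(u + 55985) = (169762 + 61453)/(138206 + 55985) = 231215/194191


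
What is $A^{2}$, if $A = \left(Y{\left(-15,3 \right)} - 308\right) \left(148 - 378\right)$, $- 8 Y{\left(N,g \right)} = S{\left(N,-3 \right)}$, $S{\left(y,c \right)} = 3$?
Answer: $\frac{80488527025}{16} \approx 5.0305 \cdot 10^{9}$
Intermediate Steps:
$Y{\left(N,g \right)} = - \frac{3}{8}$ ($Y{\left(N,g \right)} = \left(- \frac{1}{8}\right) 3 = - \frac{3}{8}$)
$A = \frac{283705}{4}$ ($A = \left(- \frac{3}{8} - 308\right) \left(148 - 378\right) = \left(- \frac{2467}{8}\right) \left(-230\right) = \frac{283705}{4} \approx 70926.0$)
$A^{2} = \left(\frac{283705}{4}\right)^{2} = \frac{80488527025}{16}$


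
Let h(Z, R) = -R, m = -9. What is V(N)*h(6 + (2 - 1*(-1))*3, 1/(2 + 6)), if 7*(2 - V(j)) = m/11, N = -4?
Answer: -163/616 ≈ -0.26461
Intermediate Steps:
V(j) = 163/77 (V(j) = 2 - (-9)/(7*11) = 2 - 1/7*(-9/11) = 2 + 9/77 = 163/77)
V(N)*h(6 + (2 - 1*(-1))*3, 1/(2 + 6)) = 163*(-1/(2 + 6))/77 = 163*(-1/8)/77 = 163*(-1*1/8)/77 = (163/77)*(-1/8) = -163/616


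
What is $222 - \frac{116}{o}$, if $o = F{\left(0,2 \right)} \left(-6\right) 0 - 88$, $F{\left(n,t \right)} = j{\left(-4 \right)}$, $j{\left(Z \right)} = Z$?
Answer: $\frac{4913}{22} \approx 223.32$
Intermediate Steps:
$F{\left(n,t \right)} = -4$
$o = -88$ ($o = \left(-4\right) \left(-6\right) 0 - 88 = 24 \cdot 0 - 88 = 0 - 88 = -88$)
$222 - \frac{116}{o} = 222 - \frac{116}{-88} = 222 - - \frac{29}{22} = 222 + \frac{29}{22} = \frac{4913}{22}$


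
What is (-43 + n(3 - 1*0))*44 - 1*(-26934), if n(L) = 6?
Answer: 25306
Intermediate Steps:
(-43 + n(3 - 1*0))*44 - 1*(-26934) = (-43 + 6)*44 - 1*(-26934) = -37*44 + 26934 = -1628 + 26934 = 25306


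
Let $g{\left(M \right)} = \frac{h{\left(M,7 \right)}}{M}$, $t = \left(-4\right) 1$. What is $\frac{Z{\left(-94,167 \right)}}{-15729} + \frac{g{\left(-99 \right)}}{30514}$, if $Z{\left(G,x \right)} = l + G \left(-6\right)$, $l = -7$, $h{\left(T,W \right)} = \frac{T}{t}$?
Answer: $- \frac{68000921}{1919818824} \approx -0.03542$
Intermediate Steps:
$t = -4$
$h{\left(T,W \right)} = - \frac{T}{4}$ ($h{\left(T,W \right)} = \frac{T}{-4} = T \left(- \frac{1}{4}\right) = - \frac{T}{4}$)
$g{\left(M \right)} = - \frac{1}{4}$ ($g{\left(M \right)} = \frac{\left(- \frac{1}{4}\right) M}{M} = - \frac{1}{4}$)
$Z{\left(G,x \right)} = -7 - 6 G$ ($Z{\left(G,x \right)} = -7 + G \left(-6\right) = -7 - 6 G$)
$\frac{Z{\left(-94,167 \right)}}{-15729} + \frac{g{\left(-99 \right)}}{30514} = \frac{-7 - -564}{-15729} - \frac{1}{4 \cdot 30514} = \left(-7 + 564\right) \left(- \frac{1}{15729}\right) - \frac{1}{122056} = 557 \left(- \frac{1}{15729}\right) - \frac{1}{122056} = - \frac{557}{15729} - \frac{1}{122056} = - \frac{68000921}{1919818824}$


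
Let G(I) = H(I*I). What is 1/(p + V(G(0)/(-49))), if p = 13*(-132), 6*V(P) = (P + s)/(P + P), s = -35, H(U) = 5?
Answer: -3/5062 ≈ -0.00059265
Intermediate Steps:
G(I) = 5
V(P) = (-35 + P)/(12*P) (V(P) = ((P - 35)/(P + P))/6 = ((-35 + P)/((2*P)))/6 = ((-35 + P)*(1/(2*P)))/6 = ((-35 + P)/(2*P))/6 = (-35 + P)/(12*P))
p = -1716
1/(p + V(G(0)/(-49))) = 1/(-1716 + (-35 + 5/(-49))/(12*((5/(-49))))) = 1/(-1716 + (-35 + 5*(-1/49))/(12*((5*(-1/49))))) = 1/(-1716 + (-35 - 5/49)/(12*(-5/49))) = 1/(-1716 + (1/12)*(-49/5)*(-1720/49)) = 1/(-1716 + 86/3) = 1/(-5062/3) = -3/5062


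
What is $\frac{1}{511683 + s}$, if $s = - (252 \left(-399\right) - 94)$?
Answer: $\frac{1}{612325} \approx 1.6331 \cdot 10^{-6}$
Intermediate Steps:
$s = 100642$ ($s = - (-100548 - 94) = \left(-1\right) \left(-100642\right) = 100642$)
$\frac{1}{511683 + s} = \frac{1}{511683 + 100642} = \frac{1}{612325}$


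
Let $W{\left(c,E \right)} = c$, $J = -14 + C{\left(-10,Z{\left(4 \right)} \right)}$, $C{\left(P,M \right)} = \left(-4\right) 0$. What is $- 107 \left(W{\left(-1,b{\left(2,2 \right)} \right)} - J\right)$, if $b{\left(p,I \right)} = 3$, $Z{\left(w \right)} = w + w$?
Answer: $-1391$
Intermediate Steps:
$Z{\left(w \right)} = 2 w$
$C{\left(P,M \right)} = 0$
$J = -14$ ($J = -14 + 0 = -14$)
$- 107 \left(W{\left(-1,b{\left(2,2 \right)} \right)} - J\right) = - 107 \left(-1 - -14\right) = - 107 \left(-1 + 14\right) = \left(-107\right) 13 = -1391$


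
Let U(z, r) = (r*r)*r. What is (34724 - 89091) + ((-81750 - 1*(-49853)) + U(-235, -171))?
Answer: -5086475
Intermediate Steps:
U(z, r) = r**3 (U(z, r) = r**2*r = r**3)
(34724 - 89091) + ((-81750 - 1*(-49853)) + U(-235, -171)) = (34724 - 89091) + ((-81750 - 1*(-49853)) + (-171)**3) = -54367 + ((-81750 + 49853) - 5000211) = -54367 + (-31897 - 5000211) = -54367 - 5032108 = -5086475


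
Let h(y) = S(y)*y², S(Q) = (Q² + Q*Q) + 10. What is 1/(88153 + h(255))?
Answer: 1/8457239653 ≈ 1.1824e-10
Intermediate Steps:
S(Q) = 10 + 2*Q² (S(Q) = (Q² + Q²) + 10 = 2*Q² + 10 = 10 + 2*Q²)
h(y) = y²*(10 + 2*y²) (h(y) = (10 + 2*y²)*y² = y²*(10 + 2*y²))
1/(88153 + h(255)) = 1/(88153 + 2*255²*(5 + 255²)) = 1/(88153 + 2*65025*(5 + 65025)) = 1/(88153 + 2*65025*65030) = 1/(88153 + 8457151500) = 1/8457239653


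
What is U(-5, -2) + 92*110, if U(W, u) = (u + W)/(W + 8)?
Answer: 30353/3 ≈ 10118.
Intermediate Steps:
U(W, u) = (W + u)/(8 + W)
U(-5, -2) + 92*110 = (-5 - 2)/(8 - 5) + 92*110 = -7/3 + 10120 = 30353/3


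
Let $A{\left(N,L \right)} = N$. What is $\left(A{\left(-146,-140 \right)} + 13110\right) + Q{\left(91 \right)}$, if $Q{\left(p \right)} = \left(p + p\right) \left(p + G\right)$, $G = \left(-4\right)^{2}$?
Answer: $32438$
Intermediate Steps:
$G = 16$
$Q{\left(p \right)} = 2 p \left(16 + p\right)$ ($Q{\left(p \right)} = \left(p + p\right) \left(p + 16\right) = 2 p \left(16 + p\right)$)
$\left(A{\left(-146,-140 \right)} + 13110\right) + Q{\left(91 \right)} = \left(-146 + 13110\right) + 2 \cdot 91 \left(16 + 91\right) = 12964 + 2 \cdot 91 \cdot 107 = 12964 + 19474 = 32438$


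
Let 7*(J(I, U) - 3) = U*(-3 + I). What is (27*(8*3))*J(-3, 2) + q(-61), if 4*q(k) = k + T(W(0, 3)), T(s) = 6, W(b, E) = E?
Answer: 22943/28 ≈ 819.39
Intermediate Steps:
J(I, U) = 3 + U*(-3 + I)/7 (J(I, U) = 3 + (U*(-3 + I))/7 = 3 + U*(-3 + I)/7)
q(k) = 3/2 + k/4 (q(k) = (k + 6)/4 = (6 + k)/4 = 3/2 + k/4)
(27*(8*3))*J(-3, 2) + q(-61) = (27*(8*3))*(3 - 3/7*2 + (⅐)*(-3)*2) + (3/2 + (¼)*(-61)) = (27*24)*(3 - 6/7 - 6/7) + (3/2 - 61/4) = 648*(9/7) - 55/4 = 5832/7 - 55/4 = 22943/28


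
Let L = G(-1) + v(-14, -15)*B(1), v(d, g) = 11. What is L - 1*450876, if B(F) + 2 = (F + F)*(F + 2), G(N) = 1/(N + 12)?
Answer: -4959151/11 ≈ -4.5083e+5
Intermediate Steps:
G(N) = 1/(12 + N)
B(F) = -2 + 2*F*(2 + F) (B(F) = -2 + (F + F)*(F + 2) = -2 + (2*F)*(2 + F) = -2 + 2*F*(2 + F))
L = 485/11 (L = 1/(12 - 1) + 11*(-2 + 2*1² + 4*1) = 1/11 + 11*(-2 + 2*1 + 4) = 1/11 + 11*(-2 + 2 + 4) = 1/11 + 11*4 = 1/11 + 44 = 485/11 ≈ 44.091)
L - 1*450876 = 485/11 - 1*450876 = 485/11 - 450876 = -4959151/11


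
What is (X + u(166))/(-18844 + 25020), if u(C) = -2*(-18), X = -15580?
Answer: -1943/772 ≈ -2.5168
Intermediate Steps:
u(C) = 36
(X + u(166))/(-18844 + 25020) = (-15580 + 36)/(-18844 + 25020) = -15544/6176 = -15544*1/6176 = -1943/772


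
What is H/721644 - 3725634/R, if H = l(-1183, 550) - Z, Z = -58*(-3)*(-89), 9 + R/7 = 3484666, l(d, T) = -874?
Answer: -398523029/3007992603 ≈ -0.13249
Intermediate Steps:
R = 24392599 (R = -63 + 7*3484666 = -63 + 24392662 = 24392599)
Z = -15486 (Z = 174*(-89) = -15486)
H = 14612 (H = -874 - 1*(-15486) = -874 + 15486 = 14612)
H/721644 - 3725634/R = 14612/721644 - 3725634/24392599 = 14612*(1/721644) - 3725634*1/24392599 = 3653/180411 - 17826/116711 = -398523029/3007992603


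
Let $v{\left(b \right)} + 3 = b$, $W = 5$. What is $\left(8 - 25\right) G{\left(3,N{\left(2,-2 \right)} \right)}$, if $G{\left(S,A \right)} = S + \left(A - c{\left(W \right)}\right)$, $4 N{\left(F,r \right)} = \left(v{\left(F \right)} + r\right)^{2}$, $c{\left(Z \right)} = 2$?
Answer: $- \frac{221}{4} \approx -55.25$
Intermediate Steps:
$v{\left(b \right)} = -3 + b$
$N{\left(F,r \right)} = \frac{\left(-3 + F + r\right)^{2}}{4}$ ($N{\left(F,r \right)} = \frac{\left(\left(-3 + F\right) + r\right)^{2}}{4} = \frac{\left(-3 + F + r\right)^{2}}{4}$)
$G{\left(S,A \right)} = -2 + A + S$ ($G{\left(S,A \right)} = S + \left(A - 2\right) = S + \left(-2 + A\right) = -2 + A + S$)
$\left(8 - 25\right) G{\left(3,N{\left(2,-2 \right)} \right)} = \left(8 - 25\right) \left(-2 + \frac{\left(-3 + 2 - 2\right)^{2}}{4} + 3\right) = - 17 \left(-2 + \frac{\left(-3\right)^{2}}{4} + 3\right) = - 17 \left(-2 + \frac{1}{4} \cdot 9 + 3\right) = - 17 \left(-2 + \frac{9}{4} + 3\right) = \left(-17\right) \frac{13}{4} = - \frac{221}{4}$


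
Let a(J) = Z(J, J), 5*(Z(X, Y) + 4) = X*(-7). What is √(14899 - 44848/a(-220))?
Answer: 3*√591698/19 ≈ 121.46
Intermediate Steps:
Z(X, Y) = -4 - 7*X/5 (Z(X, Y) = -4 + (X*(-7))/5 = -4 + (-7*X)/5 = -4 - 7*X/5)
a(J) = -4 - 7*J/5
√(14899 - 44848/a(-220)) = √(14899 - 44848/(-4 - 7/5*(-220))) = √(14899 - 44848/(-4 + 308)) = √(14899 - 44848/304) = √(14899 - 44848*1/304) = √(14899 - 2803/19) = √(280278/19) = 3*√591698/19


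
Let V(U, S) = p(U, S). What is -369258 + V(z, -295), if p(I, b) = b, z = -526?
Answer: -369553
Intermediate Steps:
V(U, S) = S
-369258 + V(z, -295) = -369258 - 295 = -369553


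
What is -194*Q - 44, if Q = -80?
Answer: 15476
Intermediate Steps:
-194*Q - 44 = -194*(-80) - 44 = 15520 - 44 = 15476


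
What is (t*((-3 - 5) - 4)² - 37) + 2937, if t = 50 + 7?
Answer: 11108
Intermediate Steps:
t = 57
(t*((-3 - 5) - 4)² - 37) + 2937 = (57*((-3 - 5) - 4)² - 37) + 2937 = (57*(-8 - 4)² - 37) + 2937 = (57*(-12)² - 37) + 2937 = (57*144 - 37) + 2937 = (8208 - 37) + 2937 = 8171 + 2937 = 11108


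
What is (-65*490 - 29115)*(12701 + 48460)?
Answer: -3728680365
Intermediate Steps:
(-65*490 - 29115)*(12701 + 48460) = (-31850 - 29115)*61161 = -60965*61161 = -3728680365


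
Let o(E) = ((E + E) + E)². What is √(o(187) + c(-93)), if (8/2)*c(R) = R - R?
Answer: 561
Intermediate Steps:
o(E) = 9*E² (o(E) = (2*E + E)² = (3*E)² = 9*E²)
c(R) = 0 (c(R) = (R - R)/4 = (¼)*0 = 0)
√(o(187) + c(-93)) = √(9*187² + 0) = √(9*34969 + 0) = √(314721 + 0) = √314721 = 561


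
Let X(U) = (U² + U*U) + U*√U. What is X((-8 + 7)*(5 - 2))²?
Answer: 297 - 108*I*√3 ≈ 297.0 - 187.06*I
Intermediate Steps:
X(U) = U^(3/2) + 2*U² (X(U) = (U² + U²) + U^(3/2) = 2*U² + U^(3/2) = U^(3/2) + 2*U²)
X((-8 + 7)*(5 - 2))² = (((-8 + 7)*(5 - 2))^(3/2) + 2*((-8 + 7)*(5 - 2))²)² = ((-1*3)^(3/2) + 2*(-1*3)²)² = ((-3)^(3/2) + 2*(-3)²)² = (-3*I*√3 + 2*9)² = (-3*I*√3 + 18)² = (18 - 3*I*√3)²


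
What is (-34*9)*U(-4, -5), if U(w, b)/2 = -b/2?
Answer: -1530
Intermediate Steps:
U(w, b) = -b (U(w, b) = 2*(-b/2) = -b)
(-34*9)*U(-4, -5) = (-34*9)*(-1*(-5)) = -306*5 = -1530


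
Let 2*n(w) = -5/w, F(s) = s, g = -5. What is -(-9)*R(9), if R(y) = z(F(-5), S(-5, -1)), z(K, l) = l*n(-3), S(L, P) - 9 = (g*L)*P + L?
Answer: -315/2 ≈ -157.50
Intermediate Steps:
n(w) = -5/(2*w) (n(w) = (-5/w)/2 = -5/(2*w))
S(L, P) = 9 + L - 5*L*P (S(L, P) = 9 + ((-5*L)*P + L) = 9 + (-5*L*P + L) = 9 + (L - 5*L*P) = 9 + L - 5*L*P)
z(K, l) = 5*l/6 (z(K, l) = l*(-5/2/(-3)) = l*(-5/2*(-1/3)) = l*(5/6) = 5*l/6)
R(y) = -35/2 (R(y) = 5*(9 - 5 - 5*(-5)*(-1))/6 = 5*(9 - 5 - 25)/6 = (5/6)*(-21) = -35/2)
-(-9)*R(9) = -(-9)*(-35)/2 = -1*315/2 = -315/2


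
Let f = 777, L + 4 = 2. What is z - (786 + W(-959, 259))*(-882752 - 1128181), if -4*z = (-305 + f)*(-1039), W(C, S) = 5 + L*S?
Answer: 549107311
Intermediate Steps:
L = -2 (L = -4 + 2 = -2)
W(C, S) = 5 - 2*S
z = 122602 (z = -(-305 + 777)*(-1039)/4 = -118*(-1039) = -¼*(-490408) = 122602)
z - (786 + W(-959, 259))*(-882752 - 1128181) = 122602 - (786 + (5 - 2*259))*(-882752 - 1128181) = 122602 - (786 + (5 - 518))*(-2010933) = 122602 - (786 - 513)*(-2010933) = 122602 - 273*(-2010933) = 122602 - 1*(-548984709) = 122602 + 548984709 = 549107311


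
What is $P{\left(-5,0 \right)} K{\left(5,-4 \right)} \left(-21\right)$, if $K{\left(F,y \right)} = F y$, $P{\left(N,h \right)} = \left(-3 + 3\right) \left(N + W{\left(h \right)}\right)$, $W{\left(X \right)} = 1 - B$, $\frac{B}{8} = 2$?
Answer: $0$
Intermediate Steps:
$B = 16$ ($B = 8 \cdot 2 = 16$)
$W{\left(X \right)} = -15$ ($W{\left(X \right)} = 1 - 16 = -15$)
$P{\left(N,h \right)} = 0$ ($P{\left(N,h \right)} = \left(-3 + 3\right) \left(N - 15\right) = 0 \left(-15 + N\right) = 0$)
$P{\left(-5,0 \right)} K{\left(5,-4 \right)} \left(-21\right) = 0 \cdot 5 \left(-4\right) \left(-21\right) = 0 \left(-20\right) \left(-21\right) = 0 \left(-21\right) = 0$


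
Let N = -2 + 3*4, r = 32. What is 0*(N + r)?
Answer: 0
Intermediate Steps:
N = 10 (N = -2 + 12 = 10)
0*(N + r) = 0*(10 + 32) = 0*42 = 0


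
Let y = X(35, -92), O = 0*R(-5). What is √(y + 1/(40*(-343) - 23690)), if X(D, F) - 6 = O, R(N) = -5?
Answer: √8397011190/37410 ≈ 2.4495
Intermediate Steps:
O = 0 (O = 0*(-5) = 0)
X(D, F) = 6 (X(D, F) = 6 + 0 = 6)
y = 6
√(y + 1/(40*(-343) - 23690)) = √(6 + 1/(40*(-343) - 23690)) = √(6 + 1/(-13720 - 23690)) = √(6 + 1/(-37410)) = √(6 - 1/37410) = √(224459/37410) = √8397011190/37410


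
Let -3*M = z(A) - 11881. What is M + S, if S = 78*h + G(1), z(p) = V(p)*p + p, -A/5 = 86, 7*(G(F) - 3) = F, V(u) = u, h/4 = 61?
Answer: -808385/21 ≈ -38495.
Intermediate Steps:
h = 244 (h = 4*61 = 244)
G(F) = 3 + F/7
A = -430 (A = -5*86 = -430)
z(p) = p + p² (z(p) = p*p + p = p² + p = p + p²)
M = -172589/3 (M = -(-430*(1 - 430) - 11881)/3 = -(-430*(-429) - 11881)/3 = -(184470 - 11881)/3 = -⅓*172589 = -172589/3 ≈ -57530.)
S = 133246/7 (S = 78*244 + (3 + (⅐)*1) = 19032 + (3 + ⅐) = 19032 + 22/7 = 133246/7 ≈ 19035.)
M + S = -172589/3 + 133246/7 = -808385/21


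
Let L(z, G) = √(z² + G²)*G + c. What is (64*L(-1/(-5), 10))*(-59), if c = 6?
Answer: -22656 - 7552*√2501 ≈ -4.0033e+5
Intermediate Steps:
L(z, G) = 6 + G*√(G² + z²) (L(z, G) = √(z² + G²)*G + 6 = √(G² + z²)*G + 6 = G*√(G² + z²) + 6 = 6 + G*√(G² + z²))
(64*L(-1/(-5), 10))*(-59) = (64*(6 + 10*√(10² + (-1/(-5))²)))*(-59) = (64*(6 + 10*√(100 + (-1*(-⅕))²)))*(-59) = (64*(6 + 10*√(100 + (⅕)²)))*(-59) = (64*(6 + 10*√(100 + 1/25)))*(-59) = (64*(6 + 10*√(2501/25)))*(-59) = (64*(6 + 10*(√2501/5)))*(-59) = (64*(6 + 2*√2501))*(-59) = (384 + 128*√2501)*(-59) = -22656 - 7552*√2501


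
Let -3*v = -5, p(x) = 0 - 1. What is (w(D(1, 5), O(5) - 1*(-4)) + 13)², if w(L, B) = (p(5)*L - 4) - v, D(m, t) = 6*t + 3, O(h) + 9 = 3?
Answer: 5929/9 ≈ 658.78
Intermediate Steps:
O(h) = -6 (O(h) = -9 + 3 = -6)
p(x) = -1
D(m, t) = 3 + 6*t
v = 5/3 (v = -⅓*(-5) = 5/3 ≈ 1.6667)
w(L, B) = -17/3 - L (w(L, B) = (-L - 4) - 1*5/3 = (-4 - L) - 5/3 = -17/3 - L)
(w(D(1, 5), O(5) - 1*(-4)) + 13)² = ((-17/3 - (3 + 6*5)) + 13)² = ((-17/3 - (3 + 30)) + 13)² = ((-17/3 - 1*33) + 13)² = ((-17/3 - 33) + 13)² = (-116/3 + 13)² = (-77/3)² = 5929/9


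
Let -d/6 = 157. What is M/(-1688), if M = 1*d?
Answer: 471/844 ≈ 0.55806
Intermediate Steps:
d = -942 (d = -6*157 = -942)
M = -942 (M = 1*(-942) = -942)
M/(-1688) = -942/(-1688) = -942*(-1/1688) = 471/844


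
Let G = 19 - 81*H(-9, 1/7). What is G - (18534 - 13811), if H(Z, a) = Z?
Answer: -3975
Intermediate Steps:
G = 748 (G = 19 - 81*(-9) = 19 + 729 = 748)
G - (18534 - 13811) = 748 - (18534 - 13811) = 748 - 1*4723 = 748 - 4723 = -3975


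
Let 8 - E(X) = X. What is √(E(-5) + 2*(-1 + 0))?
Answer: √11 ≈ 3.3166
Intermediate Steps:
E(X) = 8 - X
√(E(-5) + 2*(-1 + 0)) = √((8 - 1*(-5)) + 2*(-1 + 0)) = √((8 + 5) + 2*(-1)) = √(13 - 2) = √11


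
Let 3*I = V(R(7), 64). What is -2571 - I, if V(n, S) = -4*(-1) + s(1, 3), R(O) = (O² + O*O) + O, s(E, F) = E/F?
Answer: -23152/9 ≈ -2572.4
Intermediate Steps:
R(O) = O + 2*O² (R(O) = (O² + O²) + O = 2*O² + O = O + 2*O²)
V(n, S) = 13/3 (V(n, S) = -4*(-1) + 1/3 = 4 + 1*(⅓) = 4 + ⅓ = 13/3)
I = 13/9 (I = (⅓)*(13/3) = 13/9 ≈ 1.4444)
-2571 - I = -2571 - 1*13/9 = -2571 - 13/9 = -23152/9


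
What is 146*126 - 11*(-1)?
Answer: 18407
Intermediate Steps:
146*126 - 11*(-1) = 18396 + 11 = 18407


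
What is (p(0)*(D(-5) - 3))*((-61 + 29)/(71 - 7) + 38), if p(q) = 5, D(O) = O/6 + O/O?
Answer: -2125/4 ≈ -531.25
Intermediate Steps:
D(O) = 1 + O/6 (D(O) = O*(⅙) + 1 = O/6 + 1 = 1 + O/6)
(p(0)*(D(-5) - 3))*((-61 + 29)/(71 - 7) + 38) = (5*((1 + (⅙)*(-5)) - 3))*((-61 + 29)/(71 - 7) + 38) = (5*((1 - ⅚) - 3))*(-32/64 + 38) = (5*(⅙ - 3))*(-32*1/64 + 38) = (5*(-17/6))*(-½ + 38) = -85/6*75/2 = -2125/4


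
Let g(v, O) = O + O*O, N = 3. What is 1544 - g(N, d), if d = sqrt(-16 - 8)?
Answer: 1568 - 2*I*sqrt(6) ≈ 1568.0 - 4.899*I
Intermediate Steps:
d = 2*I*sqrt(6) (d = sqrt(-24) = 2*I*sqrt(6) ≈ 4.899*I)
g(v, O) = O + O**2
1544 - g(N, d) = 1544 - 2*I*sqrt(6)*(1 + 2*I*sqrt(6))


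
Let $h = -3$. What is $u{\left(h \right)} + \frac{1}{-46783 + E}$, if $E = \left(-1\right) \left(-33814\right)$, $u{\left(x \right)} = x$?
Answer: $- \frac{38908}{12969} \approx -3.0001$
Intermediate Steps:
$E = 33814$
$u{\left(h \right)} + \frac{1}{-46783 + E} = -3 + \frac{1}{-46783 + 33814} = -3 + \frac{1}{-12969} = -3 - \frac{1}{12969} = - \frac{38908}{12969}$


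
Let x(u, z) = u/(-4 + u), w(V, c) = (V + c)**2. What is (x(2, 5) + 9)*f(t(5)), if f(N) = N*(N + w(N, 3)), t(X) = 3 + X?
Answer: 8256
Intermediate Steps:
f(N) = N*(N + (3 + N)**2) (f(N) = N*(N + (N + 3)**2) = N*(N + (3 + N)**2))
x(u, z) = u/(-4 + u)
(x(2, 5) + 9)*f(t(5)) = (2/(-4 + 2) + 9)*((3 + 5)*((3 + 5) + (3 + (3 + 5))**2)) = (2/(-2) + 9)*(8*(8 + (3 + 8)**2)) = (2*(-1/2) + 9)*(8*(8 + 11**2)) = (-1 + 9)*(8*(8 + 121)) = 8*(8*129) = 8*1032 = 8256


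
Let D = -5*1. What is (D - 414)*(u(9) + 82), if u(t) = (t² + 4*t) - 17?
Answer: -76258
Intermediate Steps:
u(t) = -17 + t² + 4*t
D = -5
(D - 414)*(u(9) + 82) = (-5 - 414)*((-17 + 9² + 4*9) + 82) = -419*((-17 + 81 + 36) + 82) = -419*(100 + 82) = -419*182 = -76258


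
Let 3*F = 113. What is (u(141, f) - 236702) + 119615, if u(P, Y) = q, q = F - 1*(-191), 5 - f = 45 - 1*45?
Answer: -350575/3 ≈ -1.1686e+5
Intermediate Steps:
F = 113/3 (F = (1/3)*113 = 113/3 ≈ 37.667)
f = 5 (f = 5 - (45 - 1*45) = 5 - (45 - 45) = 5 - 1*0 = 5 + 0 = 5)
q = 686/3 (q = 113/3 - 1*(-191) = 113/3 + 191 = 686/3 ≈ 228.67)
u(P, Y) = 686/3
(u(141, f) - 236702) + 119615 = (686/3 - 236702) + 119615 = -709420/3 + 119615 = -350575/3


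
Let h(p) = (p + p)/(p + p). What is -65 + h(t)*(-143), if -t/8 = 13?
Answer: -208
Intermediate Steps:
t = -104 (t = -8*13 = -104)
h(p) = 1 (h(p) = (2*p)/((2*p)) = (2*p)*(1/(2*p)) = 1)
-65 + h(t)*(-143) = -65 + 1*(-143) = -65 - 143 = -208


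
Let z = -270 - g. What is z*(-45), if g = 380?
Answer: 29250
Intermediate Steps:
z = -650 (z = -270 - 1*380 = -270 - 380 = -650)
z*(-45) = -650*(-45) = 29250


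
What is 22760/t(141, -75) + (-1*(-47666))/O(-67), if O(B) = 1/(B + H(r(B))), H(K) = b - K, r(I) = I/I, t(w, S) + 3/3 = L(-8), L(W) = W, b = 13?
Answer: -23617430/9 ≈ -2.6242e+6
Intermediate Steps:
t(w, S) = -9 (t(w, S) = -1 - 8 = -9)
r(I) = 1
H(K) = 13 - K
O(B) = 1/(12 + B) (O(B) = 1/(B + (13 - 1*1)) = 1/(B + (13 - 1)) = 1/(B + 12) = 1/(12 + B))
22760/t(141, -75) + (-1*(-47666))/O(-67) = 22760/(-9) + (-1*(-47666))/(1/(12 - 67)) = 22760*(-⅑) + 47666/(1/(-55)) = -22760/9 + 47666/(-1/55) = -22760/9 + 47666*(-55) = -22760/9 - 2621630 = -23617430/9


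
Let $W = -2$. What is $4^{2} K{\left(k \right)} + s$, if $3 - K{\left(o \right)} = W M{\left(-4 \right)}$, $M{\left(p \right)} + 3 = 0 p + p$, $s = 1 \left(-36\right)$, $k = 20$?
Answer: $-212$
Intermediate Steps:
$s = -36$
$M{\left(p \right)} = -3 + p$ ($M{\left(p \right)} = -3 + \left(0 p + p\right) = -3 + \left(0 + p\right) = -3 + p$)
$K{\left(o \right)} = -11$ ($K{\left(o \right)} = 3 - - 2 \left(-3 - 4\right) = 3 - \left(-2\right) \left(-7\right) = 3 - 14 = -11$)
$4^{2} K{\left(k \right)} + s = 4^{2} \left(-11\right) - 36 = 16 \left(-11\right) - 36 = -176 - 36 = -212$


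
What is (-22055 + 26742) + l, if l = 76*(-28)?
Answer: 2559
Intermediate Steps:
l = -2128
(-22055 + 26742) + l = (-22055 + 26742) - 2128 = 4687 - 2128 = 2559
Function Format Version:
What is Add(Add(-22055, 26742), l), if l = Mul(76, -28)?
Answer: 2559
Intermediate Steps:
l = -2128
Add(Add(-22055, 26742), l) = Add(Add(-22055, 26742), -2128) = Add(4687, -2128) = 2559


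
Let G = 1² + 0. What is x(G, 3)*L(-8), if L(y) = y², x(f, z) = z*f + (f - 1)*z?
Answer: 192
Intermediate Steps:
G = 1 (G = 1 + 0 = 1)
x(f, z) = f*z + z*(-1 + f) (x(f, z) = f*z + (-1 + f)*z = f*z + z*(-1 + f))
x(G, 3)*L(-8) = (3*(-1 + 2*1))*(-8)² = (3*(-1 + 2))*64 = (3*1)*64 = 3*64 = 192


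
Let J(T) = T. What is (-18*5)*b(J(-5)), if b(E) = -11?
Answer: 990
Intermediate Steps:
(-18*5)*b(J(-5)) = -18*5*(-11) = -90*(-11) = 990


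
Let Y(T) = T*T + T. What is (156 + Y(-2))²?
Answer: 24964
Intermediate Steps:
Y(T) = T + T² (Y(T) = T² + T = T + T²)
(156 + Y(-2))² = (156 - 2*(1 - 2))² = (156 - 2*(-1))² = (156 + 2)² = 158² = 24964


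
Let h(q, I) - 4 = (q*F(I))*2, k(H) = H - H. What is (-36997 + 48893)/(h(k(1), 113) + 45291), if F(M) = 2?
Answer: 11896/45295 ≈ 0.26263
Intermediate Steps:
k(H) = 0
h(q, I) = 4 + 4*q (h(q, I) = 4 + (q*2)*2 = 4 + (2*q)*2 = 4 + 4*q)
(-36997 + 48893)/(h(k(1), 113) + 45291) = (-36997 + 48893)/((4 + 4*0) + 45291) = 11896/((4 + 0) + 45291) = 11896/(4 + 45291) = 11896/45295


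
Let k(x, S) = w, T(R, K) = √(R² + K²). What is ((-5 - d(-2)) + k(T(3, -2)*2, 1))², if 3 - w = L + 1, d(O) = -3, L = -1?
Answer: 1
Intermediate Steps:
T(R, K) = √(K² + R²)
w = 3 (w = 3 - (-1 + 1) = 3 - 1*0 = 3 + 0 = 3)
k(x, S) = 3
((-5 - d(-2)) + k(T(3, -2)*2, 1))² = ((-5 - 1*(-3)) + 3)² = ((-5 + 3) + 3)² = (-2 + 3)² = 1² = 1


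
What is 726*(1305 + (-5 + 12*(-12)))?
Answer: 839256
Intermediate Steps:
726*(1305 + (-5 + 12*(-12))) = 726*(1305 + (-5 - 144)) = 726*(1305 - 149) = 726*1156 = 839256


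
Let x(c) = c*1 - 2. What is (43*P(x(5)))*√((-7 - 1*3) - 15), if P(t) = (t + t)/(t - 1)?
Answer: 645*I ≈ 645.0*I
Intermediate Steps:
x(c) = -2 + c (x(c) = c - 2 = -2 + c)
P(t) = 2*t/(-1 + t) (P(t) = (2*t)/(-1 + t) = 2*t/(-1 + t))
(43*P(x(5)))*√((-7 - 1*3) - 15) = (43*(2*(-2 + 5)/(-1 + (-2 + 5))))*√((-7 - 1*3) - 15) = (43*(2*3/(-1 + 3)))*√((-7 - 3) - 15) = (43*(2*3/2))*√(-10 - 15) = (43*(2*3*(½)))*√(-25) = (43*3)*(5*I) = 129*(5*I) = 645*I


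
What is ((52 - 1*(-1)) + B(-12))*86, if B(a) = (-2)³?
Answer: 3870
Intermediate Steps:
B(a) = -8
((52 - 1*(-1)) + B(-12))*86 = ((52 - 1*(-1)) - 8)*86 = ((52 + 1) - 8)*86 = (53 - 8)*86 = 45*86 = 3870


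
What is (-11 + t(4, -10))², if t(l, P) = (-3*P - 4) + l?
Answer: 361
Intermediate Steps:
t(l, P) = -4 + l - 3*P (t(l, P) = (-4 - 3*P) + l = -4 + l - 3*P)
(-11 + t(4, -10))² = (-11 + (-4 + 4 - 3*(-10)))² = (-11 + (-4 + 4 + 30))² = (-11 + 30)² = 19² = 361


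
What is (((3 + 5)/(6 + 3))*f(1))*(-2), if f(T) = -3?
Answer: 16/3 ≈ 5.3333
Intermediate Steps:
(((3 + 5)/(6 + 3))*f(1))*(-2) = (((3 + 5)/(6 + 3))*(-3))*(-2) = ((8/9)*(-3))*(-2) = -8/3*(-2) = 16/3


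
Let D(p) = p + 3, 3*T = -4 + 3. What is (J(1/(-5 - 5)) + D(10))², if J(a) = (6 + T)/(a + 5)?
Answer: 4330561/21609 ≈ 200.41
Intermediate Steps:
T = -⅓ (T = (-4 + 3)/3 = (⅓)*(-1) = -⅓ ≈ -0.33333)
J(a) = 17/(3*(5 + a)) (J(a) = (6 - ⅓)/(a + 5) = 17/(3*(5 + a)))
D(p) = 3 + p
(J(1/(-5 - 5)) + D(10))² = (17/(3*(5 + 1/(-5 - 5))) + (3 + 10))² = (17/(3*(5 + 1/(-10))) + 13)² = (17/(3*(5 - ⅒)) + 13)² = (17/(3*(49/10)) + 13)² = ((17/3)*(10/49) + 13)² = (170/147 + 13)² = (2081/147)² = 4330561/21609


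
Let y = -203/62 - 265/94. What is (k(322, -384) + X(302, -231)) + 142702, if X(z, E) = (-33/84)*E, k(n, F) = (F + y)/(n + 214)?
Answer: 27878428833/195238 ≈ 1.4279e+5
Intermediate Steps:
y = -8878/1457 (y = -203*1/62 - 265*1/94 = -203/62 - 265/94 = -8878/1457 ≈ -6.0933)
k(n, F) = (-8878/1457 + F)/(214 + n) (k(n, F) = (F - 8878/1457)/(n + 214) = (-8878/1457 + F)/(214 + n))
X(z, E) = -11*E/28 (X(z, E) = (-33*1/84)*E = -11*E/28)
(k(322, -384) + X(302, -231)) + 142702 = ((-8878/1457 - 384)/(214 + 322) - 11/28*(-231)) + 142702 = (-568366/1457/536 + 363/4) + 142702 = ((1/536)*(-568366/1457) + 363/4) + 142702 = (-284183/390476 + 363/4) + 142702 = 17575757/195238 + 142702 = 27878428833/195238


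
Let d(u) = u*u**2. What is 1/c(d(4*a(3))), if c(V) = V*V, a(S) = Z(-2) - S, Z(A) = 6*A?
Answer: 1/46656000000 ≈ 2.1433e-11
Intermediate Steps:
a(S) = -12 - S (a(S) = 6*(-2) - S = -12 - S)
d(u) = u**3
c(V) = V**2
1/c(d(4*a(3))) = 1/(((4*(-12 - 1*3))**3)**2) = 1/(((4*(-12 - 3))**3)**2) = 1/(((4*(-15))**3)**2) = 1/(((-60)**3)**2) = 1/((-216000)**2) = 1/46656000000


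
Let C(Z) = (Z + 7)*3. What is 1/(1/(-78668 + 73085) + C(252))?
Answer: 5583/4337990 ≈ 0.0012870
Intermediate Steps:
C(Z) = 21 + 3*Z (C(Z) = (7 + Z)*3 = 21 + 3*Z)
1/(1/(-78668 + 73085) + C(252)) = 1/(1/(-78668 + 73085) + (21 + 3*252)) = 1/(1/(-5583) + (21 + 756)) = 1/(-1/5583 + 777) = 1/(4337990/5583) = 5583/4337990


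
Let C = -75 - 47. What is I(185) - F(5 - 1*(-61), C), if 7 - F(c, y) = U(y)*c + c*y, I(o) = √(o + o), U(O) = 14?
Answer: -7135 + √370 ≈ -7115.8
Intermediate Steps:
C = -122
I(o) = √2*√o (I(o) = √(2*o) = √2*√o)
F(c, y) = 7 - 14*c - c*y (F(c, y) = 7 - (14*c + c*y) = 7 + (-14*c - c*y) = 7 - 14*c - c*y)
I(185) - F(5 - 1*(-61), C) = √2*√185 - (7 - 14*(5 - 1*(-61)) - 1*(5 - 1*(-61))*(-122)) = √370 - (7 - 14*(5 + 61) - 1*(5 + 61)*(-122)) = √370 - (7 - 14*66 - 1*66*(-122)) = √370 - (7 - 924 + 8052) = √370 - 1*7135 = √370 - 7135 = -7135 + √370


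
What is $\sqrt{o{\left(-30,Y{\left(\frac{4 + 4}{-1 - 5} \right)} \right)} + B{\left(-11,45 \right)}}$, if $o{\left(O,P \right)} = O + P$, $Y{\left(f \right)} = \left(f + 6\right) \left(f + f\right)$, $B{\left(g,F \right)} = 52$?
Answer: $\frac{\sqrt{86}}{3} \approx 3.0912$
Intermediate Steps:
$Y{\left(f \right)} = 2 f \left(6 + f\right)$ ($Y{\left(f \right)} = \left(6 + f\right) 2 f = 2 f \left(6 + f\right)$)
$\sqrt{o{\left(-30,Y{\left(\frac{4 + 4}{-1 - 5} \right)} \right)} + B{\left(-11,45 \right)}} = \sqrt{\left(-30 + 2 \frac{4 + 4}{-1 - 5} \left(6 + \frac{4 + 4}{-1 - 5}\right)\right) + 52} = \sqrt{\left(-30 + 2 \frac{8}{-6} \left(6 + \frac{8}{-6}\right)\right) + 52} = \sqrt{\left(-30 + 2 \cdot 8 \left(- \frac{1}{6}\right) \left(6 + 8 \left(- \frac{1}{6}\right)\right)\right) + 52} = \sqrt{\left(-30 + 2 \left(- \frac{4}{3}\right) \left(6 - \frac{4}{3}\right)\right) + 52} = \sqrt{\left(-30 + 2 \left(- \frac{4}{3}\right) \frac{14}{3}\right) + 52} = \sqrt{\left(-30 - \frac{112}{9}\right) + 52} = \sqrt{- \frac{382}{9} + 52} = \sqrt{\frac{86}{9}} = \frac{\sqrt{86}}{3}$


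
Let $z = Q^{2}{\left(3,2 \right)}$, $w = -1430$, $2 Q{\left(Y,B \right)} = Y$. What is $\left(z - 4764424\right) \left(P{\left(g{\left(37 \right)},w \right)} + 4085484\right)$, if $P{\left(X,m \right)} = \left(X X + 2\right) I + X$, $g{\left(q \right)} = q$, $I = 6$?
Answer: $- \frac{78017348983189}{4} \approx -1.9504 \cdot 10^{13}$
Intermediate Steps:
$Q{\left(Y,B \right)} = \frac{Y}{2}$
$z = \frac{9}{4}$ ($z = \left(\frac{1}{2} \cdot 3\right)^{2} = \left(\frac{3}{2}\right)^{2} = \frac{9}{4} \approx 2.25$)
$P{\left(X,m \right)} = 12 + X + 6 X^{2}$ ($P{\left(X,m \right)} = \left(X X + 2\right) 6 + X = \left(X^{2} + 2\right) 6 + X = \left(2 + X^{2}\right) 6 + X = \left(12 + 6 X^{2}\right) + X = 12 + X + 6 X^{2}$)
$\left(z - 4764424\right) \left(P{\left(g{\left(37 \right)},w \right)} + 4085484\right) = \left(\frac{9}{4} - 4764424\right) \left(\left(12 + 37 + 6 \cdot 37^{2}\right) + 4085484\right) = - \frac{19057687 \left(\left(12 + 37 + 6 \cdot 1369\right) + 4085484\right)}{4} = - \frac{19057687 \left(\left(12 + 37 + 8214\right) + 4085484\right)}{4} = - \frac{19057687 \left(8263 + 4085484\right)}{4} = \left(- \frac{19057687}{4}\right) 4093747 = - \frac{78017348983189}{4}$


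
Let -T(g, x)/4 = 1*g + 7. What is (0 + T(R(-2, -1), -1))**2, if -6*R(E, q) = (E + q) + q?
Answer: 8464/9 ≈ 940.44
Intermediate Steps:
R(E, q) = -q/3 - E/6 (R(E, q) = -((E + q) + q)/6 = -(E + 2*q)/6 = -q/3 - E/6)
T(g, x) = -28 - 4*g (T(g, x) = -4*(1*g + 7) = -4*(g + 7) = -4*(7 + g) = -28 - 4*g)
(0 + T(R(-2, -1), -1))**2 = (0 + (-28 - 4*(-1/3*(-1) - 1/6*(-2))))**2 = (0 + (-28 - 4*(1/3 + 1/3)))**2 = (0 + (-28 - 4*2/3))**2 = (0 + (-28 - 8/3))**2 = (0 - 92/3)**2 = (-92/3)**2 = 8464/9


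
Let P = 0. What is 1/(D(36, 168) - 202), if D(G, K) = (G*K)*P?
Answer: -1/202 ≈ -0.0049505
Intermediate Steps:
D(G, K) = 0 (D(G, K) = (G*K)*0 = 0)
1/(D(36, 168) - 202) = 1/(0 - 202) = 1/(-202) = -1/202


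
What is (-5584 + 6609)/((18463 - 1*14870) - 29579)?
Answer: -1025/25986 ≈ -0.039444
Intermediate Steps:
(-5584 + 6609)/((18463 - 1*14870) - 29579) = 1025/((18463 - 14870) - 29579) = 1025/(3593 - 29579) = 1025/(-25986) = 1025*(-1/25986) = -1025/25986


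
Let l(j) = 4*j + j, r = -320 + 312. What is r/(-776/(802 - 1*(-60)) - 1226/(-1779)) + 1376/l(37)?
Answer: 678744308/14970755 ≈ 45.338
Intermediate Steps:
r = -8
l(j) = 5*j
r/(-776/(802 - 1*(-60)) - 1226/(-1779)) + 1376/l(37) = -8/(-776/(802 - 1*(-60)) - 1226/(-1779)) + 1376/((5*37)) = -8/(-776/(802 + 60) - 1226*(-1/1779)) + 1376/185 = -8/(-776/862 + 1226/1779) + 1376*(1/185) = -8/(-776*1/862 + 1226/1779) + 1376/185 = -8/(-388/431 + 1226/1779) + 1376/185 = -8/(-161846/766749) + 1376/185 = -8*(-766749/161846) + 1376/185 = 3066996/80923 + 1376/185 = 678744308/14970755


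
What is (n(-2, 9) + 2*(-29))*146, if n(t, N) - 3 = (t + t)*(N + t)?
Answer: -12118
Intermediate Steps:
n(t, N) = 3 + 2*t*(N + t) (n(t, N) = 3 + (t + t)*(N + t) = 3 + (2*t)*(N + t) = 3 + 2*t*(N + t))
(n(-2, 9) + 2*(-29))*146 = ((3 + 2*(-2)**2 + 2*9*(-2)) + 2*(-29))*146 = ((3 + 2*4 - 36) - 58)*146 = ((3 + 8 - 36) - 58)*146 = (-25 - 58)*146 = -83*146 = -12118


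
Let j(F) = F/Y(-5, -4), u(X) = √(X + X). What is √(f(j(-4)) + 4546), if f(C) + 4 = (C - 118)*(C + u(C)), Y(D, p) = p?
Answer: √(4425 - 117*√2) ≈ 65.265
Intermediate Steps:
u(X) = √2*√X (u(X) = √(2*X) = √2*√X)
j(F) = -F/4 (j(F) = F/(-4) = F*(-¼) = -F/4)
f(C) = -4 + (-118 + C)*(C + √2*√C) (f(C) = -4 + (C - 118)*(C + √2*√C) = -4 + (-118 + C)*(C + √2*√C))
√(f(j(-4)) + 4546) = √((-4 + (-¼*(-4))² - (-59)*(-4)/2 + √2*(-¼*(-4))^(3/2) - 118*√2*√(-¼*(-4))) + 4546) = √((-4 + 1² - 118*1 + √2*1^(3/2) - 118*√2*√1) + 4546) = √((-4 + 1 - 118 + √2*1 - 118*√2*1) + 4546) = √((-4 + 1 - 118 + √2 - 118*√2) + 4546) = √((-121 - 117*√2) + 4546) = √(4425 - 117*√2)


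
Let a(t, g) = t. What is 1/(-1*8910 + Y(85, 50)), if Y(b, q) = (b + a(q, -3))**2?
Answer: 1/9315 ≈ 0.00010735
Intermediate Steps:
Y(b, q) = (b + q)**2
1/(-1*8910 + Y(85, 50)) = 1/(-1*8910 + (85 + 50)**2) = 1/(-8910 + 135**2) = 1/(-8910 + 18225) = 1/9315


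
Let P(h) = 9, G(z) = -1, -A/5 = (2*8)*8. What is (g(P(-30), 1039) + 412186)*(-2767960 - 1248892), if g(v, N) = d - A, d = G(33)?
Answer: -1658256926900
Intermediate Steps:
A = -640 (A = -5*2*8*8 = -80*8 = -5*128 = -640)
d = -1
g(v, N) = 639 (g(v, N) = -1 - 1*(-640) = -1 + 640 = 639)
(g(P(-30), 1039) + 412186)*(-2767960 - 1248892) = (639 + 412186)*(-2767960 - 1248892) = 412825*(-4016852) = -1658256926900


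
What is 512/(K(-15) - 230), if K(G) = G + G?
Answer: -128/65 ≈ -1.9692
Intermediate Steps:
K(G) = 2*G
512/(K(-15) - 230) = 512/(2*(-15) - 230) = 512/(-30 - 230) = 512/(-260) = 512*(-1/260) = -128/65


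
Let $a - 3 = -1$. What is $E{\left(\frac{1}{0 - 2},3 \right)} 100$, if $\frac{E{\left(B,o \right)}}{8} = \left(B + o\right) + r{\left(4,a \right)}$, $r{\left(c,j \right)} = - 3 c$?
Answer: $-7600$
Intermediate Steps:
$a = 2$ ($a = 3 - 1 = 2$)
$E{\left(B,o \right)} = -96 + 8 B + 8 o$ ($E{\left(B,o \right)} = 8 \left(\left(B + o\right) - 12\right) = 8 \left(-12 + B + o\right) = -96 + 8 B + 8 o$)
$E{\left(\frac{1}{0 - 2},3 \right)} 100 = \left(-96 + \frac{8}{0 - 2} + 8 \cdot 3\right) 100 = \left(-96 + \frac{8}{-2} + 24\right) 100 = \left(-96 + 8 \left(- \frac{1}{2}\right) + 24\right) 100 = \left(-96 - 4 + 24\right) 100 = \left(-76\right) 100 = -7600$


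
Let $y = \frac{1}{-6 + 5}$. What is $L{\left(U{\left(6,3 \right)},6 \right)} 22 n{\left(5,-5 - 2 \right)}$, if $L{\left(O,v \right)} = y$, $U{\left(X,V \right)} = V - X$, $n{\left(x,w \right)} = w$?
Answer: $154$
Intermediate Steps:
$y = -1$ ($y = \frac{1}{-1} = -1$)
$L{\left(O,v \right)} = -1$
$L{\left(U{\left(6,3 \right)},6 \right)} 22 n{\left(5,-5 - 2 \right)} = \left(-1\right) 22 \left(-5 - 2\right) = \left(-22\right) \left(-7\right) = 154$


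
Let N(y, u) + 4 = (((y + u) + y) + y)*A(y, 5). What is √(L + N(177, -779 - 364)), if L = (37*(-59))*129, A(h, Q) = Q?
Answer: I*√284671 ≈ 533.55*I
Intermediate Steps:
N(y, u) = -4 + 5*u + 15*y (N(y, u) = -4 + (((y + u) + y) + y)*5 = -4 + (((u + y) + y) + y)*5 = -4 + ((u + 2*y) + y)*5 = -4 + (u + 3*y)*5 = -4 + (5*u + 15*y) = -4 + 5*u + 15*y)
L = -281607 (L = -2183*129 = -281607)
√(L + N(177, -779 - 364)) = √(-281607 + (-4 + 5*(-779 - 364) + 15*177)) = √(-281607 + (-4 + 5*(-1143) + 2655)) = √(-281607 + (-4 - 5715 + 2655)) = √(-281607 - 3064) = √(-284671) = I*√284671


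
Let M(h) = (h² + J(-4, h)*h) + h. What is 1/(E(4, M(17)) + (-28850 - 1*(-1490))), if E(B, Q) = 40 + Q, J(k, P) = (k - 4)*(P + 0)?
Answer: -1/29326 ≈ -3.4099e-5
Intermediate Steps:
J(k, P) = P*(-4 + k) (J(k, P) = (-4 + k)*P = P*(-4 + k))
M(h) = h - 7*h² (M(h) = (h² + (h*(-4 - 4))*h) + h = (h² + (h*(-8))*h) + h = (h² + (-8*h)*h) + h = (h² - 8*h²) + h = -7*h² + h = h - 7*h²)
1/(E(4, M(17)) + (-28850 - 1*(-1490))) = 1/((40 + 17*(1 - 7*17)) + (-28850 - 1*(-1490))) = 1/((40 + 17*(1 - 119)) + (-28850 + 1490)) = 1/((40 + 17*(-118)) - 27360) = 1/((40 - 2006) - 27360) = 1/(-1966 - 27360) = 1/(-29326) = -1/29326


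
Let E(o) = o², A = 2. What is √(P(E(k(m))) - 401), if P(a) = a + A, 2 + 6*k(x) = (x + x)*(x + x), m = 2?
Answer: I*√3542/3 ≈ 19.838*I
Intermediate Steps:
k(x) = -⅓ + 2*x²/3 (k(x) = -⅓ + ((x + x)*(x + x))/6 = -⅓ + ((2*x)*(2*x))/6 = -⅓ + (4*x²)/6 = -⅓ + 2*x²/3)
P(a) = 2 + a (P(a) = a + 2 = 2 + a)
√(P(E(k(m))) - 401) = √((2 + (-⅓ + (⅔)*2²)²) - 401) = √((2 + (-⅓ + (⅔)*4)²) - 401) = √((2 + (-⅓ + 8/3)²) - 401) = √((2 + (7/3)²) - 401) = √((2 + 49/9) - 401) = √(67/9 - 401) = √(-3542/9) = I*√3542/3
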